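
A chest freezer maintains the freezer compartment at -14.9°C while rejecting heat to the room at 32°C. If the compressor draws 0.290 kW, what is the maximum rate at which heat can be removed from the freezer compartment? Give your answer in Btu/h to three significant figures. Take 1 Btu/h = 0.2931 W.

5450 Btu/h

In absolute terms T_C = 258.25 K and T_H = 305.15 K, so ΔT = 46.90 K.
COP_Carnot = T_C/ΔT = 258.25/46.90 = 5.506.
Q̇_max = COP_Carnot × Ẇ = 5.506 × 0.2900 kW = 1.597 kW = 5448 Btu/h.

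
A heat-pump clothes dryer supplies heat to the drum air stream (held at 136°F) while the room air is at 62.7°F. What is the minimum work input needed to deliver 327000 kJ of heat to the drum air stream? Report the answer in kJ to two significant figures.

40000 kJ

In absolute terms T_C = 290.21 K and T_H = 330.93 K, so ΔT = 40.72 K.
The reversible limit is COP_HP = T_H/ΔT = 8.126, so W_min = Q_H/COP = Q_H·ΔT/T_H.
W_min = 327000 × 40.72/330.93 = 40240 kJ.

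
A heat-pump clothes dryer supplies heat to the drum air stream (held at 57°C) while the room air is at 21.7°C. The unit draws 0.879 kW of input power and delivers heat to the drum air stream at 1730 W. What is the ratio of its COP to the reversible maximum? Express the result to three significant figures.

Converting, Q̇_H = 1730 W = 1.730 kW, so COP_actual = Q̇_H/Ẇ = 1.730/0.8790 = 1.968.
In absolute terms T_C = 294.85 K and T_H = 330.15 K, so ΔT = 35.30 K.
COP_Carnot = T_H/ΔT = 330.15/35.30 = 9.353.
η_II = COP_actual/COP_Carnot = 1.968/9.353 = 0.2104.

0.210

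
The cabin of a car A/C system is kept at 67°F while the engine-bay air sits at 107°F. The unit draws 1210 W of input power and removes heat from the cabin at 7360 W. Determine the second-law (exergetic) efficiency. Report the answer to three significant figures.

COP_actual = Q̇_C/Ẇ = 7360/1210 = 6.083.
In absolute terms T_C = 292.59 K and T_H = 314.82 K, so ΔT = 22.22 K.
COP_Carnot = T_C/ΔT = 292.59/22.22 = 13.17.
η_II = COP_actual/COP_Carnot = 6.083/13.17 = 0.4620.

0.462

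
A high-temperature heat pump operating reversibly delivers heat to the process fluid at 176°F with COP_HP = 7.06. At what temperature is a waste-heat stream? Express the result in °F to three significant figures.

86.0 °F

COP_HP = T_H/(T_H − T_C) gives T_H − T_C = T_H/COP.
With T_H = 353.15 K, T_C = 353.15 × (1 − 1/7.06) = 303.13 K.
Converting, 303.13 K = 85.96°F.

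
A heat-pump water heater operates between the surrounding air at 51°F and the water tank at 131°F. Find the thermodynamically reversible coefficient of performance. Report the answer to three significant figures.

In absolute terms T_C = 283.71 K and T_H = 328.15 K, so ΔT = 44.44 K.
For a reversible cycle, COP_Carnot = T_H/ΔT = 328.15/44.44 = 7.383.

7.38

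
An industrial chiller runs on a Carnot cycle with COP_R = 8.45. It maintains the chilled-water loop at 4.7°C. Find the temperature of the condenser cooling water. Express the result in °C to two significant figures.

38 °C

COP_R = T_C/(T_H − T_C) gives T_H − T_C = T_C/COP.
With T_C = 277.85 K, T_H = 277.85 × (1 + 1/8.45) = 310.73 K.
Converting, 310.73 K = 37.58°C.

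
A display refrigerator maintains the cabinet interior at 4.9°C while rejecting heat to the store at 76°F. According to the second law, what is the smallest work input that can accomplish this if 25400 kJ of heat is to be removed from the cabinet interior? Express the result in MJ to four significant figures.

1.785 MJ

In absolute terms T_C = 278.05 K and T_H = 297.59 K, so ΔT = 19.54 K.
The reversible limit is COP_R = T_C/ΔT = 14.23, so W_min = Q_C/COP = Q_C·ΔT/T_C.
W_min = 25400 × 19.54/278.05 = 1785 kJ = 1.785 MJ.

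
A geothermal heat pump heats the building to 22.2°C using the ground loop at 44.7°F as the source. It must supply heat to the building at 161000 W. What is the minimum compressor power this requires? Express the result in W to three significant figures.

In absolute terms T_C = 280.21 K and T_H = 295.35 K, so ΔT = 15.14 K.
COP_Carnot = T_H/ΔT = 295.35/15.14 = 19.50.
Ẇ_min = Q̇/COP_Carnot = 161000/19.50 = 8255 W.

8260 W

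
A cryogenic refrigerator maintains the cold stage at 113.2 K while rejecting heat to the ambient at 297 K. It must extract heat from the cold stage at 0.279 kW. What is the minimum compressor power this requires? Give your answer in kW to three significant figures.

0.453 kW

The reservoir spacing is ΔT = 297 − 113.2 = 183.8 K.
COP_Carnot = T_C/ΔT = 113.20/183.8 = 0.6159.
Ẇ_min = Q̇/COP_Carnot = 0.2790/0.6159 = 0.4530 kW.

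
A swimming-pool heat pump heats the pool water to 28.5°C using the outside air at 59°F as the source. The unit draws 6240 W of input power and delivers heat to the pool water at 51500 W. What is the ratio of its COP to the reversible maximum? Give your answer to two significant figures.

COP_actual = Q̇_H/Ẇ = 51500/6240 = 8.253.
In absolute terms T_C = 288.15 K and T_H = 301.65 K, so ΔT = 13.50 K.
COP_Carnot = T_H/ΔT = 301.65/13.50 = 22.34.
η_II = COP_actual/COP_Carnot = 8.253/22.34 = 0.3694.

0.37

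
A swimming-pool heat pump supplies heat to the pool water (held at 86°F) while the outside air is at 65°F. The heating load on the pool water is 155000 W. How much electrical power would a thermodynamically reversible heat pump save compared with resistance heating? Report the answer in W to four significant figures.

149000 W

In absolute terms T_C = 291.48 K and T_H = 303.15 K, so ΔT = 11.67 K.
COP_Carnot = T_H/ΔT = 303.15/11.67 = 25.98.
Resistance heating needs Ẇ_res = Q̇_H = 155000 W; the reversible heat pump needs only Ẇ_hp = Q̇_H/COP = 5965 W.
Saving = 155000 − 5965 = 149000 W.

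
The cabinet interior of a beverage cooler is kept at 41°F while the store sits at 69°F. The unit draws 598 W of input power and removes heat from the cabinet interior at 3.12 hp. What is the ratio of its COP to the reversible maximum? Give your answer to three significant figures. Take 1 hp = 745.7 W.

0.218

Converting, Q̇_C = 3.120 hp = 2327 W, so COP_actual = Q̇_C/Ẇ = 2327/598.0 = 3.891.
In absolute terms T_C = 278.15 K and T_H = 293.71 K, so ΔT = 15.56 K.
COP_Carnot = T_C/ΔT = 278.15/15.56 = 17.88.
η_II = COP_actual/COP_Carnot = 3.891/17.88 = 0.2176.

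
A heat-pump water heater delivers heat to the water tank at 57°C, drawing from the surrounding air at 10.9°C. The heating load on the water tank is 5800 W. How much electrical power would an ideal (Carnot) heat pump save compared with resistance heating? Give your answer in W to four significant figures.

In absolute terms T_C = 284.05 K and T_H = 330.15 K, so ΔT = 46.10 K.
COP_Carnot = T_H/ΔT = 330.15/46.10 = 7.162.
Resistance heating needs Ẇ_res = Q̇_H = 5800 W; the reversible heat pump needs only Ẇ_hp = Q̇_H/COP = 809.9 W.
Saving = 5800 − 809.9 = 4990 W.

4990 W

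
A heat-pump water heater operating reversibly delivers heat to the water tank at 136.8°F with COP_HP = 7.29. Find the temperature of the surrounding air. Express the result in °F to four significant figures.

COP_HP = T_H/(T_H − T_C) gives T_H − T_C = T_H/COP.
With T_H = 331.37 K, T_C = 331.37 × (1 − 1/7.29) = 285.92 K.
Converting, 285.92 K = 54.98°F.

54.98 °F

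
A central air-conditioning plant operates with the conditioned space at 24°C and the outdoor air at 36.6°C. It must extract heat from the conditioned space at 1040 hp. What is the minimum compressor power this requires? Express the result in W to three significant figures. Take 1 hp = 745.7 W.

32900 W

In absolute terms T_C = 297.15 K and T_H = 309.75 K, so ΔT = 12.60 K.
COP_Carnot = T_C/ΔT = 297.15/12.60 = 23.58.
Ẇ_min = Q̇/COP_Carnot = 1040/23.58 = 44.10 hp = 32880 W.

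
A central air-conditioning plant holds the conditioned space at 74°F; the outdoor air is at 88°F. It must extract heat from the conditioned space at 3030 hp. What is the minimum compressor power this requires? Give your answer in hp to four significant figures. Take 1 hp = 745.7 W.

In absolute terms T_C = 296.48 K and T_H = 304.26 K, so ΔT = 7.778 K.
COP_Carnot = T_C/ΔT = 296.48/7.778 = 38.12.
Ẇ_min = Q̇/COP_Carnot = 3030/38.12 = 79.49 hp.

79.49 hp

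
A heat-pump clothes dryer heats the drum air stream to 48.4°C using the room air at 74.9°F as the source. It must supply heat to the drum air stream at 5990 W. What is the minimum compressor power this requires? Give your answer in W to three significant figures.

458 W

In absolute terms T_C = 296.98 K and T_H = 321.55 K, so ΔT = 24.57 K.
COP_Carnot = T_H/ΔT = 321.55/24.57 = 13.09.
Ẇ_min = Q̇/COP_Carnot = 5990/13.09 = 457.6 W.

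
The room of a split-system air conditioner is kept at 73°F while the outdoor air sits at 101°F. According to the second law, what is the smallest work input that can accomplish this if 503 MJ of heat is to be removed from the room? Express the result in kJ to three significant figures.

26400 kJ

In absolute terms T_C = 295.93 K and T_H = 311.48 K, so ΔT = 15.56 K.
The reversible limit is COP_R = T_C/ΔT = 19.02, so W_min = Q_C/COP = Q_C·ΔT/T_C.
W_min = 503.0 × 15.56/295.93 = 26.44 MJ = 26440 kJ.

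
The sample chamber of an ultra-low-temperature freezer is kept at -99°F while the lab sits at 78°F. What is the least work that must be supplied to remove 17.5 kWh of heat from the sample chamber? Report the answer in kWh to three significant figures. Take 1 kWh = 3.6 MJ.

In absolute terms T_C = 200.37 K and T_H = 298.71 K, so ΔT = 98.33 K.
The reversible limit is COP_R = T_C/ΔT = 2.038, so W_min = Q_C/COP = Q_C·ΔT/T_C.
W_min = 17.50 × 98.33/200.37 = 8.588 kWh.

8.59 kWh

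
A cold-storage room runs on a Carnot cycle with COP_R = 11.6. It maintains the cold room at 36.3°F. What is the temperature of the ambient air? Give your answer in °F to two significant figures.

79 °F

COP_R = T_C/(T_H − T_C) gives T_H − T_C = T_C/COP.
With T_C = 275.54 K, T_H = 275.54 × (1 + 1/11.6) = 299.29 K.
Converting, 299.29 K = 79.06°F.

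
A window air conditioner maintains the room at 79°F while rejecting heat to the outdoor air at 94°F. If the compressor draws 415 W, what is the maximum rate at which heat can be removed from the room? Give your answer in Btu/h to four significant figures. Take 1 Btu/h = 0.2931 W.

50850 Btu/h

In absolute terms T_C = 299.26 K and T_H = 307.59 K, so ΔT = 8.333 K.
COP_Carnot = T_C/ΔT = 299.26/8.333 = 35.91.
Q̇_max = COP_Carnot × Ẇ = 35.91 × 415.0 W = 14900 W = 50850 Btu/h.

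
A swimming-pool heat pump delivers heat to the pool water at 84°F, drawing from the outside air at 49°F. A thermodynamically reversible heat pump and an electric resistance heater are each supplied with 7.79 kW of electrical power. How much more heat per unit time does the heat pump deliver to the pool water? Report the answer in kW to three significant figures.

113 kW

In absolute terms T_C = 282.59 K and T_H = 302.04 K, so ΔT = 19.44 K.
COP_Carnot = T_H/ΔT = 302.04/19.44 = 15.53.
The heat pump delivers Q̇_H = COP × Ẇ = 121.0 kW; the resistance heater delivers Ẇ = 7.790 kW.
Extra = (COP − 1)·Ẇ = 113.2 kW.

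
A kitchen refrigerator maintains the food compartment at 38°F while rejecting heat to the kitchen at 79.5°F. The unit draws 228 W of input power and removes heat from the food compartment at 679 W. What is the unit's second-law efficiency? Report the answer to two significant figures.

0.25

COP_actual = Q̇_C/Ẇ = 679.0/228.0 = 2.978.
In absolute terms T_C = 276.48 K and T_H = 299.54 K, so ΔT = 23.06 K.
COP_Carnot = T_C/ΔT = 276.48/23.06 = 11.99.
η_II = COP_actual/COP_Carnot = 2.978/11.99 = 0.2483.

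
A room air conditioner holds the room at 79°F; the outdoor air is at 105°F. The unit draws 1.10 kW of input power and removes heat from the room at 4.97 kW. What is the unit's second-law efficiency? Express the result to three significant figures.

COP_actual = Q̇_C/Ẇ = 4.970/1.100 = 4.518.
In absolute terms T_C = 299.26 K and T_H = 313.71 K, so ΔT = 14.44 K.
COP_Carnot = T_C/ΔT = 299.26/14.44 = 20.72.
η_II = COP_actual/COP_Carnot = 4.518/20.72 = 0.2181.

0.218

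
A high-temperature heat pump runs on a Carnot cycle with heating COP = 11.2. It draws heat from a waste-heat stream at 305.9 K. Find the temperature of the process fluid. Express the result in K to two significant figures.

340 K

COP_HP = T_H/(T_H − T_C) rearranges to T_H = COP·T_C/(COP − 1).
With T_C = 305.90 K, T_H = 11.2 × 305.90/10.20 = 335.89 K.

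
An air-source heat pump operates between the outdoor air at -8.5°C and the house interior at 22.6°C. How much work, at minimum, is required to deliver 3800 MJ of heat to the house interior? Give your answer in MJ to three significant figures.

400 MJ

In absolute terms T_C = 264.65 K and T_H = 295.75 K, so ΔT = 31.10 K.
The reversible limit is COP_HP = T_H/ΔT = 9.510, so W_min = Q_H/COP = Q_H·ΔT/T_H.
W_min = 3800 × 31.10/295.75 = 399.6 MJ.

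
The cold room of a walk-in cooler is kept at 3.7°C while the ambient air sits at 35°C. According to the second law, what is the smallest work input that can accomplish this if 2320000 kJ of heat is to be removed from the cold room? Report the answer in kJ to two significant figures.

In absolute terms T_C = 276.85 K and T_H = 308.15 K, so ΔT = 31.30 K.
The reversible limit is COP_R = T_C/ΔT = 8.845, so W_min = Q_C/COP = Q_C·ΔT/T_C.
W_min = 2320000 × 31.30/276.85 = 262300 kJ.

260000 kJ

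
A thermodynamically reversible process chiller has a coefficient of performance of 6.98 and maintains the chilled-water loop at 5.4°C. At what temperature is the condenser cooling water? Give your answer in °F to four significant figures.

113.6 °F

COP_R = T_C/(T_H − T_C) gives T_H − T_C = T_C/COP.
With T_C = 278.55 K, T_H = 278.55 × (1 + 1/6.98) = 318.46 K.
Converting, 318.46 K = 113.55°F.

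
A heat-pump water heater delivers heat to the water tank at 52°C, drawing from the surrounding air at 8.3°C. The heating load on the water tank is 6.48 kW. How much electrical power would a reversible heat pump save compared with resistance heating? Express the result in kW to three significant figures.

5.61 kW

In absolute terms T_C = 281.45 K and T_H = 325.15 K, so ΔT = 43.70 K.
COP_Carnot = T_H/ΔT = 325.15/43.70 = 7.441.
Resistance heating needs Ẇ_res = Q̇_H = 6.480 kW; the reversible heat pump needs only Ẇ_hp = Q̇_H/COP = 0.8709 kW.
Saving = 6.480 − 0.8709 = 5.609 kW.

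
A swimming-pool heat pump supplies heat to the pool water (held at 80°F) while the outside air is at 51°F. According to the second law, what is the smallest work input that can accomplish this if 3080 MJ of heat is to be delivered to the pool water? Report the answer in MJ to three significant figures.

166 MJ

In absolute terms T_C = 283.71 K and T_H = 299.82 K, so ΔT = 16.11 K.
The reversible limit is COP_HP = T_H/ΔT = 18.61, so W_min = Q_H/COP = Q_H·ΔT/T_H.
W_min = 3080 × 16.11/299.82 = 165.5 MJ.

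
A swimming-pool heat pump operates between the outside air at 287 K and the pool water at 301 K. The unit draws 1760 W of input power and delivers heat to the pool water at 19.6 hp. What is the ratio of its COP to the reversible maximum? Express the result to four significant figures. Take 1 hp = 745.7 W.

0.3863

Converting, Q̇_H = 19.60 hp = 14620 W, so COP_actual = Q̇_H/Ẇ = 14620/1760 = 8.304.
The reservoir spacing is ΔT = 301 − 287 = 14.00 K.
COP_Carnot = T_H/ΔT = 301.00/14.00 = 21.50.
η_II = COP_actual/COP_Carnot = 8.304/21.50 = 0.3863.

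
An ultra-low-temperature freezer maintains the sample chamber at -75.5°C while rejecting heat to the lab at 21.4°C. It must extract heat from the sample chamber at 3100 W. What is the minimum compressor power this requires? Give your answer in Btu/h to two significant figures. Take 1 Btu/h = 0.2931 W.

5200 Btu/h

In absolute terms T_C = 197.65 K and T_H = 294.55 K, so ΔT = 96.90 K.
COP_Carnot = T_C/ΔT = 197.65/96.90 = 2.040.
Ẇ_min = Q̇/COP_Carnot = 3100/2.040 = 1520 W = 5185 Btu/h.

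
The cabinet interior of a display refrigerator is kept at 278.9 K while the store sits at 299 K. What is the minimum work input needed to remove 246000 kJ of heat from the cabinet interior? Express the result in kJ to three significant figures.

17700 kJ

The reservoir spacing is ΔT = 299 − 278.9 = 20.10 K.
The reversible limit is COP_R = T_C/ΔT = 13.88, so W_min = Q_C/COP = Q_C·ΔT/T_C.
W_min = 246000 × 20.10/278.90 = 17730 kJ.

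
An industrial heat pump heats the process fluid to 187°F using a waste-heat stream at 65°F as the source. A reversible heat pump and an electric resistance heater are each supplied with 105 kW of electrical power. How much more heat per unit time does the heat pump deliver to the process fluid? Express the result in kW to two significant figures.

450 kW

In absolute terms T_C = 291.48 K and T_H = 359.26 K, so ΔT = 67.78 K.
COP_Carnot = T_H/ΔT = 359.26/67.78 = 5.301.
The heat pump delivers Q̇_H = COP × Ẇ = 556.6 kW; the resistance heater delivers Ẇ = 105.0 kW.
Extra = (COP − 1)·Ẇ = 451.6 kW.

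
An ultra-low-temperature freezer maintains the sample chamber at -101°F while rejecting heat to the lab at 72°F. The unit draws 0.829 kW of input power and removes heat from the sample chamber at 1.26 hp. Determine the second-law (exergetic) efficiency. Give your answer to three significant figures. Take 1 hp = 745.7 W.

0.547

Converting, Q̇_C = 1.260 hp = 0.9396 kW, so COP_actual = Q̇_C/Ẇ = 0.9396/0.8290 = 1.133.
In absolute terms T_C = 199.26 K and T_H = 295.37 K, so ΔT = 96.11 K.
COP_Carnot = T_C/ΔT = 199.26/96.11 = 2.073.
η_II = COP_actual/COP_Carnot = 1.133/2.073 = 0.5467.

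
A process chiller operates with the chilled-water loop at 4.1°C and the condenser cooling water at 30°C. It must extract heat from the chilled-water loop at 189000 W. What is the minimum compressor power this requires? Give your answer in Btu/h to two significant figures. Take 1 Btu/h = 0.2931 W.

60000 Btu/h

In absolute terms T_C = 277.25 K and T_H = 303.15 K, so ΔT = 25.90 K.
COP_Carnot = T_C/ΔT = 277.25/25.90 = 10.70.
Ẇ_min = Q̇/COP_Carnot = 189000/10.70 = 17660 W = 60240 Btu/h.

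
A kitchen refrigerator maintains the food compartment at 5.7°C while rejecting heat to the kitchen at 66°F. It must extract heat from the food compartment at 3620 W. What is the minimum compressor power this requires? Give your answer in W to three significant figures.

171 W

In absolute terms T_C = 278.85 K and T_H = 292.04 K, so ΔT = 13.19 K.
COP_Carnot = T_C/ΔT = 278.85/13.19 = 21.14.
Ẇ_min = Q̇/COP_Carnot = 3620/21.14 = 171.2 W.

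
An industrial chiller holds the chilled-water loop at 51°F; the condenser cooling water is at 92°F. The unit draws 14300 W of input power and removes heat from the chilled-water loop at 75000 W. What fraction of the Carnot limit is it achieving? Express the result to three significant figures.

COP_actual = Q̇_C/Ẇ = 75000/14300 = 5.245.
In absolute terms T_C = 283.71 K and T_H = 306.48 K, so ΔT = 22.78 K.
COP_Carnot = T_C/ΔT = 283.71/22.78 = 12.46.
η_II = COP_actual/COP_Carnot = 5.245/12.46 = 0.4211.

0.421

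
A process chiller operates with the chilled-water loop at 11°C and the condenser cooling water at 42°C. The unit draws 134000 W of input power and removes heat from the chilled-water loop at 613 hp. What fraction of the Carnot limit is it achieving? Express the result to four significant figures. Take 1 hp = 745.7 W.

Converting, Q̇_C = 613.0 hp = 457100 W, so COP_actual = Q̇_C/Ẇ = 457100/134000 = 3.411.
In absolute terms T_C = 284.15 K and T_H = 315.15 K, so ΔT = 31.00 K.
COP_Carnot = T_C/ΔT = 284.15/31.00 = 9.166.
η_II = COP_actual/COP_Carnot = 3.411/9.166 = 0.3722.

0.3722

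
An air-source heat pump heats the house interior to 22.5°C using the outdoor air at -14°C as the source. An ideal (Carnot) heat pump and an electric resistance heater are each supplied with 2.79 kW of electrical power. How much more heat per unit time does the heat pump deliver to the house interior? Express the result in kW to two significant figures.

20 kW

In absolute terms T_C = 259.15 K and T_H = 295.65 K, so ΔT = 36.50 K.
COP_Carnot = T_H/ΔT = 295.65/36.50 = 8.100.
The heat pump delivers Q̇_H = COP × Ẇ = 22.60 kW; the resistance heater delivers Ẇ = 2.790 kW.
Extra = (COP − 1)·Ẇ = 19.81 kW.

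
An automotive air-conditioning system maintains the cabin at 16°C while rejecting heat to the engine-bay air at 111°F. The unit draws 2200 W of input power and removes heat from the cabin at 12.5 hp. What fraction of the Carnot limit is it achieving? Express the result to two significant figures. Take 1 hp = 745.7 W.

0.41

Converting, Q̇_C = 12.50 hp = 9321 W, so COP_actual = Q̇_C/Ẇ = 9321/2200 = 4.237.
In absolute terms T_C = 289.15 K and T_H = 317.04 K, so ΔT = 27.89 K.
COP_Carnot = T_C/ΔT = 289.15/27.89 = 10.37.
η_II = COP_actual/COP_Carnot = 4.237/10.37 = 0.4087.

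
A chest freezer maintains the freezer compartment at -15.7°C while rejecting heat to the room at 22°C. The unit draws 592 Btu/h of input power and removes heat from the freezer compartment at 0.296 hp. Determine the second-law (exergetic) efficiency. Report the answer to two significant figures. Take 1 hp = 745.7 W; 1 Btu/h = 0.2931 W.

0.19

Converting, Q̇_C = 0.2960 hp = 753.1 Btu/h, so COP_actual = Q̇_C/Ẇ = 753.1/592.0 = 1.272.
In absolute terms T_C = 257.45 K and T_H = 295.15 K, so ΔT = 37.70 K.
COP_Carnot = T_C/ΔT = 257.45/37.70 = 6.829.
η_II = COP_actual/COP_Carnot = 1.272/6.829 = 0.1863.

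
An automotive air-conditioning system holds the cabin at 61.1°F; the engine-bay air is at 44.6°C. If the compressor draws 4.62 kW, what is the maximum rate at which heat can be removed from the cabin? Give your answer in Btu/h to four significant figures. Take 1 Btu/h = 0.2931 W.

In absolute terms T_C = 289.32 K and T_H = 317.75 K, so ΔT = 28.43 K.
COP_Carnot = T_C/ΔT = 289.32/28.43 = 10.18.
Q̇_max = COP_Carnot × Ẇ = 10.18 × 4.620 kW = 47.01 kW = 160400 Btu/h.

160400 Btu/h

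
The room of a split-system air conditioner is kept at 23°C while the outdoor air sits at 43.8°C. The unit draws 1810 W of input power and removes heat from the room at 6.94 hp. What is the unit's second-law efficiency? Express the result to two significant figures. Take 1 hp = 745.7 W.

Converting, Q̇_C = 6.940 hp = 5175 W, so COP_actual = Q̇_C/Ẇ = 5175/1810 = 2.859.
In absolute terms T_C = 296.15 K and T_H = 316.95 K, so ΔT = 20.80 K.
COP_Carnot = T_C/ΔT = 296.15/20.80 = 14.24.
η_II = COP_actual/COP_Carnot = 2.859/14.24 = 0.2008.

0.20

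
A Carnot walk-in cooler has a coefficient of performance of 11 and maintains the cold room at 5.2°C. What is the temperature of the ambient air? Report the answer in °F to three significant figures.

86.9 °F

COP_R = T_C/(T_H − T_C) gives T_H − T_C = T_C/COP.
With T_C = 278.35 K, T_H = 278.35 × (1 + 1/11) = 303.65 K.
Converting, 303.65 K = 86.91°F.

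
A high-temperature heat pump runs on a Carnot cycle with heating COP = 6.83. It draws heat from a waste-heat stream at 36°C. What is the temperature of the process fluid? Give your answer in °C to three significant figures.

89.0 °C

COP_HP = T_H/(T_H − T_C) rearranges to T_H = COP·T_C/(COP − 1).
With T_C = 309.15 K, T_H = 6.83 × 309.15/5.830 = 362.18 K.
Converting, 362.18 K = 89.03°C.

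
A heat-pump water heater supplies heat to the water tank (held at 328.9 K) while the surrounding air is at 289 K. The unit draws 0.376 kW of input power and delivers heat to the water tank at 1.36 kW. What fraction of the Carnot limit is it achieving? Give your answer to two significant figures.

0.44

COP_actual = Q̇_H/Ẇ = 1.360/0.3760 = 3.617.
The reservoir spacing is ΔT = 328.9 − 289 = 39.90 K.
COP_Carnot = T_H/ΔT = 328.90/39.90 = 8.243.
η_II = COP_actual/COP_Carnot = 3.617/8.243 = 0.4388.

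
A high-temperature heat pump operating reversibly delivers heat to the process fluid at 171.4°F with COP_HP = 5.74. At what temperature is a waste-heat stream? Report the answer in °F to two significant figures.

COP_HP = T_H/(T_H − T_C) gives T_H − T_C = T_H/COP.
With T_H = 350.59 K, T_C = 350.59 × (1 − 1/5.74) = 289.52 K.
Converting, 289.52 K = 61.46°F.

61 °F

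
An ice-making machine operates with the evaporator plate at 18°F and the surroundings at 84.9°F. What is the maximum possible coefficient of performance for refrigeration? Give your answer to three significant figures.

In absolute terms T_C = 265.37 K and T_H = 302.54 K, so ΔT = 37.17 K.
For a reversible cycle, COP_Carnot = T_C/ΔT = 265.37/37.17 = 7.140.

7.14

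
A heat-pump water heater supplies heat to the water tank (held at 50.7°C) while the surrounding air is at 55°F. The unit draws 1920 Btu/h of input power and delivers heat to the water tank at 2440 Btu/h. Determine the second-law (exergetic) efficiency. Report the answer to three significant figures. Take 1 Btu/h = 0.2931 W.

0.149

COP_actual = Q̇_H/Ẇ = 2440/1920 = 1.271.
In absolute terms T_C = 285.93 K and T_H = 323.85 K, so ΔT = 37.92 K.
COP_Carnot = T_H/ΔT = 323.85/37.92 = 8.540.
η_II = COP_actual/COP_Carnot = 1.271/8.540 = 0.1488.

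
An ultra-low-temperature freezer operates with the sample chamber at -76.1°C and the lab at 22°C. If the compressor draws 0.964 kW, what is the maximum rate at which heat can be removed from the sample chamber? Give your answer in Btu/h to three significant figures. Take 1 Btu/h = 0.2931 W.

6610 Btu/h

In absolute terms T_C = 197.05 K and T_H = 295.15 K, so ΔT = 98.10 K.
COP_Carnot = T_C/ΔT = 197.05/98.10 = 2.009.
Q̇_max = COP_Carnot × Ẇ = 2.009 × 0.9640 kW = 1.936 kW = 6606 Btu/h.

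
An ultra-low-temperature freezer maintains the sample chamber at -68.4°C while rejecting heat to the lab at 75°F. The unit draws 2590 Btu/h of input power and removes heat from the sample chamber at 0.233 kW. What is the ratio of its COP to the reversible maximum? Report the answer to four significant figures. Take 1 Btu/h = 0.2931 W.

0.1383

Converting, Q̇_C = 0.2330 kW = 795.0 Btu/h, so COP_actual = Q̇_C/Ẇ = 795.0/2590 = 0.3069.
In absolute terms T_C = 204.75 K and T_H = 297.04 K, so ΔT = 92.29 K.
COP_Carnot = T_C/ΔT = 204.75/92.29 = 2.219.
η_II = COP_actual/COP_Carnot = 0.3069/2.219 = 0.1383.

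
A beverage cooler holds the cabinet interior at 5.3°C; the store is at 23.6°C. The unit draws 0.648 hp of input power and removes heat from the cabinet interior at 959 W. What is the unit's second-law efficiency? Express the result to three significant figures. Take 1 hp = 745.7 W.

Converting, Q̇_C = 959.0 W = 1.286 hp, so COP_actual = Q̇_C/Ẇ = 1.286/0.6480 = 1.985.
In absolute terms T_C = 278.45 K and T_H = 296.75 K, so ΔT = 18.30 K.
COP_Carnot = T_C/ΔT = 278.45/18.30 = 15.22.
η_II = COP_actual/COP_Carnot = 1.985/15.22 = 0.1304.

0.130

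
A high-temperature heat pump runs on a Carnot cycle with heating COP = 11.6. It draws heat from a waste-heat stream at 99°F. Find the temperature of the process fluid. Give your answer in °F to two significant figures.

150 °F

COP_HP = T_H/(T_H − T_C) rearranges to T_H = COP·T_C/(COP − 1).
With T_C = 310.37 K, T_H = 11.6 × 310.37/10.60 = 339.65 K.
Converting, 339.65 K = 151.70°F.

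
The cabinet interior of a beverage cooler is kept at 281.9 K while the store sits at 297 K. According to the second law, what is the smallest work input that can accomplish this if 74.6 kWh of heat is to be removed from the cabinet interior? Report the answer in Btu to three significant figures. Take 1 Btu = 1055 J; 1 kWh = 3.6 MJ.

The reservoir spacing is ΔT = 297 − 281.9 = 15.10 K.
The reversible limit is COP_R = T_C/ΔT = 18.67, so W_min = Q_C/COP = Q_C·ΔT/T_C.
W_min = 74.60 × 15.10/281.90 = 3.996 kWh = 13640 Btu.

13600 Btu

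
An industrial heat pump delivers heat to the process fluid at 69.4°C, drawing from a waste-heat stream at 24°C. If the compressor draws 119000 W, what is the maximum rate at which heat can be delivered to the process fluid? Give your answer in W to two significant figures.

900000 W

In absolute terms T_C = 297.15 K and T_H = 342.55 K, so ΔT = 45.40 K.
COP_Carnot = T_H/ΔT = 342.55/45.40 = 7.545.
Q̇_max = COP_Carnot × Ẇ = 7.545 × 119000 W = 897900 W.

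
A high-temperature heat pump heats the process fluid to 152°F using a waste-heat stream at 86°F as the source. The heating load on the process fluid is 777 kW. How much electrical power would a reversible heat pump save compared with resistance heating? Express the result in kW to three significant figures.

In absolute terms T_C = 303.15 K and T_H = 339.82 K, so ΔT = 36.67 K.
COP_Carnot = T_H/ΔT = 339.82/36.67 = 9.268.
Resistance heating needs Ẇ_res = Q̇_H = 777.0 kW; the reversible heat pump needs only Ẇ_hp = Q̇_H/COP = 83.84 kW.
Saving = 777.0 − 83.84 = 693.2 kW.

693 kW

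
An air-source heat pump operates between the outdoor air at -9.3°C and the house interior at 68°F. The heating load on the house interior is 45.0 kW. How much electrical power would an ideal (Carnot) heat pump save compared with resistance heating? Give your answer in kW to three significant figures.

In absolute terms T_C = 263.85 K and T_H = 293.15 K, so ΔT = 29.30 K.
COP_Carnot = T_H/ΔT = 293.15/29.30 = 10.01.
Resistance heating needs Ẇ_res = Q̇_H = 45.00 kW; the reversible heat pump needs only Ẇ_hp = Q̇_H/COP = 4.498 kW.
Saving = 45.00 − 4.498 = 40.50 kW.

40.5 kW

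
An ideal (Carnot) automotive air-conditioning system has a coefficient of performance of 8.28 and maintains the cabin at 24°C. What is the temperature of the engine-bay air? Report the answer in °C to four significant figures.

59.89 °C

COP_R = T_C/(T_H − T_C) gives T_H − T_C = T_C/COP.
With T_C = 297.15 K, T_H = 297.15 × (1 + 1/8.28) = 333.04 K.
Converting, 333.04 K = 59.89°C.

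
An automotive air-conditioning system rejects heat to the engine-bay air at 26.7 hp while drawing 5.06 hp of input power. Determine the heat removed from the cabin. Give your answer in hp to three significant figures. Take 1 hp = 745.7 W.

For a cyclic device the first law requires Q̇_H = Q̇_C + Ẇ.
Q̇_C = Q̇_H − Ẇ = 21.64 hp.

21.6 hp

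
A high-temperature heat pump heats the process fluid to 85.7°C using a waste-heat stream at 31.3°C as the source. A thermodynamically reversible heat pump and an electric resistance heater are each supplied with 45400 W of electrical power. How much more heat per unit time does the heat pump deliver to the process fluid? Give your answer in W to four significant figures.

In absolute terms T_C = 304.45 K and T_H = 358.85 K, so ΔT = 54.40 K.
COP_Carnot = T_H/ΔT = 358.85/54.40 = 6.597.
The heat pump delivers Q̇_H = COP × Ẇ = 299500 W; the resistance heater delivers Ẇ = 45400 W.
Extra = (COP − 1)·Ẇ = 254100 W.

254100 W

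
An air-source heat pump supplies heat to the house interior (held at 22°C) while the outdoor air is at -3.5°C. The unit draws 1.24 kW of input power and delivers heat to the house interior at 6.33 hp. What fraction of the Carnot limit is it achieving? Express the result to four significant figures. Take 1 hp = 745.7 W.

0.3289

Converting, Q̇_H = 6.330 hp = 4.720 kW, so COP_actual = Q̇_H/Ẇ = 4.720/1.240 = 3.807.
In absolute terms T_C = 269.65 K and T_H = 295.15 K, so ΔT = 25.50 K.
COP_Carnot = T_H/ΔT = 295.15/25.50 = 11.57.
η_II = COP_actual/COP_Carnot = 3.807/11.57 = 0.3289.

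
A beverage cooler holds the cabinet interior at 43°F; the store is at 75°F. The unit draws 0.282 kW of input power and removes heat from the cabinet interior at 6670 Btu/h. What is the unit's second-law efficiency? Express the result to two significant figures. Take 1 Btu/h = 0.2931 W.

Converting, Q̇_C = 6670 Btu/h = 1.955 kW, so COP_actual = Q̇_C/Ẇ = 1.955/0.2820 = 6.933.
In absolute terms T_C = 279.26 K and T_H = 297.04 K, so ΔT = 17.78 K.
COP_Carnot = T_C/ΔT = 279.26/17.78 = 15.71.
η_II = COP_actual/COP_Carnot = 6.933/15.71 = 0.4413.

0.44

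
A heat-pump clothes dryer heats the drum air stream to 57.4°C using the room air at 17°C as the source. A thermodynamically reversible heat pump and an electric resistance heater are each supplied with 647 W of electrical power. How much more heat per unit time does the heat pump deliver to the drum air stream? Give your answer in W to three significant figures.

In absolute terms T_C = 290.15 K and T_H = 330.55 K, so ΔT = 40.40 K.
COP_Carnot = T_H/ΔT = 330.55/40.40 = 8.182.
The heat pump delivers Q̇_H = COP × Ẇ = 5294 W; the resistance heater delivers Ẇ = 647.0 W.
Extra = (COP − 1)·Ẇ = 4647 W.

4650 W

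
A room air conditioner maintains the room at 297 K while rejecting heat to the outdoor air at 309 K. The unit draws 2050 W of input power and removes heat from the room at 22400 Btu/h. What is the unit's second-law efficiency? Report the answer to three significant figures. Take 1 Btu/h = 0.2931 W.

0.129

Converting, Q̇_C = 22400 Btu/h = 6565 W, so COP_actual = Q̇_C/Ẇ = 6565/2050 = 3.203.
The reservoir spacing is ΔT = 309 − 297 = 12.00 K.
COP_Carnot = T_C/ΔT = 297.00/12.00 = 24.75.
η_II = COP_actual/COP_Carnot = 3.203/24.75 = 0.1294.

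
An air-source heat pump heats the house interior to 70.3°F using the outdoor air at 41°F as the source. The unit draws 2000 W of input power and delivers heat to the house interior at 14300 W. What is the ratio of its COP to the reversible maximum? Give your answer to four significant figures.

COP_actual = Q̇_H/Ẇ = 14300/2000 = 7.150.
In absolute terms T_C = 278.15 K and T_H = 294.43 K, so ΔT = 16.28 K.
COP_Carnot = T_H/ΔT = 294.43/16.28 = 18.09.
η_II = COP_actual/COP_Carnot = 7.150/18.09 = 0.3953.

0.3953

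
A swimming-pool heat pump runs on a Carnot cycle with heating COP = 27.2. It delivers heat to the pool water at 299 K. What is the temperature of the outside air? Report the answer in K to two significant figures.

COP_HP = T_H/(T_H − T_C) gives T_H − T_C = T_H/COP.
With T_H = 299.00 K, T_C = 299.00 × (1 − 1/27.2) = 288.01 K.

290 K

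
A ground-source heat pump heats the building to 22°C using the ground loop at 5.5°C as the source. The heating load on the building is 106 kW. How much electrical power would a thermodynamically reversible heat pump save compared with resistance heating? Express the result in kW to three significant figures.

In absolute terms T_C = 278.65 K and T_H = 295.15 K, so ΔT = 16.50 K.
COP_Carnot = T_H/ΔT = 295.15/16.50 = 17.89.
Resistance heating needs Ẇ_res = Q̇_H = 106.0 kW; the reversible heat pump needs only Ẇ_hp = Q̇_H/COP = 5.926 kW.
Saving = 106.0 − 5.926 = 100.1 kW.

100 kW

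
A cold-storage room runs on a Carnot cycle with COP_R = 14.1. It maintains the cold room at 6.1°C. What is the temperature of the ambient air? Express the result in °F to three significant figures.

78.6 °F

COP_R = T_C/(T_H − T_C) gives T_H − T_C = T_C/COP.
With T_C = 279.25 K, T_H = 279.25 × (1 + 1/14.1) = 299.05 K.
Converting, 299.05 K = 78.63°F.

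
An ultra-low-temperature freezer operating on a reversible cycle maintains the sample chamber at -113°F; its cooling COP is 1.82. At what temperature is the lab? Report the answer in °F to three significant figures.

77.5 °F

COP_R = T_C/(T_H − T_C) gives T_H − T_C = T_C/COP.
With T_C = 192.59 K, T_H = 192.59 × (1 + 1/1.82) = 298.42 K.
Converting, 298.42 K = 77.48°F.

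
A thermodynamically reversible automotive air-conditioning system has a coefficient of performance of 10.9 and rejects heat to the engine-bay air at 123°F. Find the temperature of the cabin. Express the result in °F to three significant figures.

For a Carnot refrigerator COP_R = T_C/(T_H − T_C), so T_C = COP·T_H/(1 + COP).
With T_H = 323.71 K, T_C = 10.9 × 323.71/11.90 = 296.50 K.
Converting, 296.50 K = 74.04°F.

74.0 °F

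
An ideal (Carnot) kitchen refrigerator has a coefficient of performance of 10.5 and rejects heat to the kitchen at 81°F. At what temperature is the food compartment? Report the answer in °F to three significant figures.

34.0 °F

For a Carnot refrigerator COP_R = T_C/(T_H − T_C), so T_C = COP·T_H/(1 + COP).
With T_H = 300.37 K, T_C = 10.5 × 300.37/11.50 = 274.25 K.
Converting, 274.25 K = 33.99°F.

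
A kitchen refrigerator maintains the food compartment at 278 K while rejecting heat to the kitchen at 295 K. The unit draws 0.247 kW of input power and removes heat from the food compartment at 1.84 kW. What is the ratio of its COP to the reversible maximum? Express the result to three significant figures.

0.456

COP_actual = Q̇_C/Ẇ = 1.840/0.2470 = 7.449.
The reservoir spacing is ΔT = 295 − 278 = 17.00 K.
COP_Carnot = T_C/ΔT = 278.00/17.00 = 16.35.
η_II = COP_actual/COP_Carnot = 7.449/16.35 = 0.4555.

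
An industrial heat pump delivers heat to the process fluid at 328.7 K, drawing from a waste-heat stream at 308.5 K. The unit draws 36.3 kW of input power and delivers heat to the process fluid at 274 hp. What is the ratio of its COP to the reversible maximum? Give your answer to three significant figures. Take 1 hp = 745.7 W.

Converting, Q̇_H = 274.0 hp = 204.3 kW, so COP_actual = Q̇_H/Ẇ = 204.3/36.30 = 5.629.
The reservoir spacing is ΔT = 328.7 − 308.5 = 20.20 K.
COP_Carnot = T_H/ΔT = 328.70/20.20 = 16.27.
η_II = COP_actual/COP_Carnot = 5.629/16.27 = 0.3459.

0.346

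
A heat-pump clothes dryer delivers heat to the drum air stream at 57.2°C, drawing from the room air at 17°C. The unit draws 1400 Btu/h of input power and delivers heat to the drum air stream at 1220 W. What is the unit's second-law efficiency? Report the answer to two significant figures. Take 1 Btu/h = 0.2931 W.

0.36

Converting, Q̇_H = 1220 W = 4162 Btu/h, so COP_actual = Q̇_H/Ẇ = 4162/1400 = 2.973.
In absolute terms T_C = 290.15 K and T_H = 330.35 K, so ΔT = 40.20 K.
COP_Carnot = T_H/ΔT = 330.35/40.20 = 8.218.
η_II = COP_actual/COP_Carnot = 2.973/8.218 = 0.3618.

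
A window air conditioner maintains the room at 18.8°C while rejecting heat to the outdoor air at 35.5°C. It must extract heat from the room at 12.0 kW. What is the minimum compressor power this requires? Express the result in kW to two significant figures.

0.69 kW

In absolute terms T_C = 291.95 K and T_H = 308.65 K, so ΔT = 16.70 K.
COP_Carnot = T_C/ΔT = 291.95/16.70 = 17.48.
Ẇ_min = Q̇/COP_Carnot = 12.00/17.48 = 0.6864 kW.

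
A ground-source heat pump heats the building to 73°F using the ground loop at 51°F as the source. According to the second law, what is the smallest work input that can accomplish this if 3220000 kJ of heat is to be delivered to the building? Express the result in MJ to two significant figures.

130 MJ

In absolute terms T_C = 283.71 K and T_H = 295.93 K, so ΔT = 12.22 K.
The reversible limit is COP_HP = T_H/ΔT = 24.21, so W_min = Q_H/COP = Q_H·ΔT/T_H.
W_min = 3220000 × 12.22/295.93 = 133000 kJ = 133.0 MJ.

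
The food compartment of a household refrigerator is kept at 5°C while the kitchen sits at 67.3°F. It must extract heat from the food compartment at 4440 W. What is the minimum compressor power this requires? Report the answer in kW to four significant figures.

0.2332 kW

In absolute terms T_C = 278.15 K and T_H = 292.76 K, so ΔT = 14.61 K.
COP_Carnot = T_C/ΔT = 278.15/14.61 = 19.04.
Ẇ_min = Q̇/COP_Carnot = 4440/19.04 = 233.2 W = 0.2332 kW.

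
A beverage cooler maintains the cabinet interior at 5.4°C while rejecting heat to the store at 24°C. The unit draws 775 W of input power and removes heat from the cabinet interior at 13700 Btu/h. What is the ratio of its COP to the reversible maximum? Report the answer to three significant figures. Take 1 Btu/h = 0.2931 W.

0.346

Converting, Q̇_C = 13700 Btu/h = 4015 W, so COP_actual = Q̇_C/Ẇ = 4015/775.0 = 5.181.
In absolute terms T_C = 278.55 K and T_H = 297.15 K, so ΔT = 18.60 K.
COP_Carnot = T_C/ΔT = 278.55/18.60 = 14.98.
η_II = COP_actual/COP_Carnot = 5.181/14.98 = 0.3460.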